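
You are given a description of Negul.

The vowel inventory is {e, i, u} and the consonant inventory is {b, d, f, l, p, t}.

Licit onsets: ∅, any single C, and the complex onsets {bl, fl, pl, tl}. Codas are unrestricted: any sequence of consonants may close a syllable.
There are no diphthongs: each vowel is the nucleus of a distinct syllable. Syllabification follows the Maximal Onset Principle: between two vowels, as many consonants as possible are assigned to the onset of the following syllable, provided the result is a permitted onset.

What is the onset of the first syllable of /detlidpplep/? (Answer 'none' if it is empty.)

d

The vowels are e, i, e — 3 nuclei, so 3 syllables.
/e…i/ gap (V1→V2): /tl/ is a licit onset in full, so it all attaches to the next syllable.
/i…e/ gap (V2→V3): /dppl/ — longest licit onset from the right is /pl/, leaving /dp/ as coda.
Syllabification: de.tlidp.plep.
Syllable 1 is /de/: onset /d/, nucleus /e/, coda ∅.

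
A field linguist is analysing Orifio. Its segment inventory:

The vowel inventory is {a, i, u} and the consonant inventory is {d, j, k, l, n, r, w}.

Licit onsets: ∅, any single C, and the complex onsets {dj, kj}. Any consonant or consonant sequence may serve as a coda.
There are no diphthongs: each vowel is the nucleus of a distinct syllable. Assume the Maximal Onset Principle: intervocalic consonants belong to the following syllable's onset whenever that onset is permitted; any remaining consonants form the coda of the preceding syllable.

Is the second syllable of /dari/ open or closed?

Vowels present: a, i; each is a nucleus, giving 2 syllables.
/a…i/ gap (V1→V2): just /r/ — single C goes to the following onset.
Putting it together: da.ri.
Syllable 2 is /ri/; it ends in its nucleus with no coda, so it is open.

open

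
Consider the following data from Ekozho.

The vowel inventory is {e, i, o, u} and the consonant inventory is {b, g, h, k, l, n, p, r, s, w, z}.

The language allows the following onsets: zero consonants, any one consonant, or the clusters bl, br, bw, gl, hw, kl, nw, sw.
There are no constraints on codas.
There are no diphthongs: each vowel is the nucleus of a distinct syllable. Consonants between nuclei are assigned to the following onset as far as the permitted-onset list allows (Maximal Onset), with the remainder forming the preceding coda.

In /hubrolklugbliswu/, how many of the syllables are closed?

2

Vowels present: u, o, u, i, u; each is a nucleus, giving 5 syllables.
V1 /u/ – V2 /o/: cluster /br/ — /br/ is itself a permitted onset, so the whole cluster goes right; preceding coda = ∅.
V2 /o/ – V3 /u/: /lkl/; trying suffixes from longest down, /kl/ is the first permitted one, so coda /l/ | onset /kl/.
V3 /u/ – V4 /i/: /gbl/ — longest licit onset from the right is /bl/, leaving /g/ as coda.
V4 /i/ – V5 /u/: /sw/ — entire cluster is a permitted onset → onset /sw/, coda ∅.
Result: hu.brol.klug.bli.swu.
Classifying each syllable: /hu/ (open), /brol/ (closed), /klug/ (closed), /bli/ (open), /swu/ (open).
Closed syllables: 2.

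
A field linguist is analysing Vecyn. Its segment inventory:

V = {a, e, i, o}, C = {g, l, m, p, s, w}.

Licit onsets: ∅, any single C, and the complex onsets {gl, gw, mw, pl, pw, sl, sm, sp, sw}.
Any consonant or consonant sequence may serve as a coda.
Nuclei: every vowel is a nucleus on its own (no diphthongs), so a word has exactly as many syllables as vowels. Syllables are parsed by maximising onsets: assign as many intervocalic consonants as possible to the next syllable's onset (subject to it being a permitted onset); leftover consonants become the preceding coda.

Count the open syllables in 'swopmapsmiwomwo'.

3

The vowels are o, a, i, o, o — 5 nuclei, so 5 syllables.
/o…a/ gap (V1→V2): /pm/ — longest licit onset from the right is /m/, leaving /p/ as coda.
/a…i/ gap (V2→V3): /psm/ — longest licit onset from the right is /sm/, leaving /p/ as coda.
/i…o/ gap (V3→V4): /w/ is a single consonant, so it becomes the next onset.
/o…o/ gap (V4→V5): /mw/ is a licit onset in full, so it all attaches to the next syllable.
Result: swop.map.smi.wo.mwo.
Classifying each syllable: /swop/ (closed), /map/ (closed), /smi/ (open), /wo/ (open), /mwo/ (open).
Open syllables: 3.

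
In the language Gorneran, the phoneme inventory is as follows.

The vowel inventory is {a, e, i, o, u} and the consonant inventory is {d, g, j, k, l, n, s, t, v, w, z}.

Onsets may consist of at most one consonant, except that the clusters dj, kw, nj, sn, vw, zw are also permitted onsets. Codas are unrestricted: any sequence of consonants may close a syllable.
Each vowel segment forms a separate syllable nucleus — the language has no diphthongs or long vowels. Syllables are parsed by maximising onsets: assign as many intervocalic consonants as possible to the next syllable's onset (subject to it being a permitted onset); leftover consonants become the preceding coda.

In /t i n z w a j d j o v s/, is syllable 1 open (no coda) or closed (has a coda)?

The vowels are i, a, o — 3 nuclei, so 3 syllables.
σ1/σ2 boundary: /nzw/; trying suffixes from longest down, /zw/ is the first permitted one, so coda /n/ | onset /zw/.
σ2/σ3 boundary: /jdj/ — longest licit onset from the right is /dj/, leaving /j/ as coda.
Syllabification: tin.zwaj.djovs.
Syllable 1 is /tin/ with coda /n/, so it is closed.

closed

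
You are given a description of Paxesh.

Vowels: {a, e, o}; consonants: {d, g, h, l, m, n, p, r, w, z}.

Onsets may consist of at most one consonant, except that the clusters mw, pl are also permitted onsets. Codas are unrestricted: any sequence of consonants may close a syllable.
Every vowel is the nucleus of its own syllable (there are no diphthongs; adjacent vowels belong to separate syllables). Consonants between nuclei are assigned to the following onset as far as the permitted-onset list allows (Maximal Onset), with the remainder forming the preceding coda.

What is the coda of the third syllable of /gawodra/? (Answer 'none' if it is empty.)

Nuclei (vowels): a, o, a → 3 syllables.
V1 /a/ – V2 /o/: /w/ is a single consonant, so it becomes the next onset.
V2 /o/ – V3 /a/: /dr/; trying suffixes from longest down, /r/ is the first permitted one, so coda /d/ | onset /r/.
So the parse is ga.wod.ra.
Syllable 3 is /ra/: onset /r/, nucleus /a/, coda ∅.

none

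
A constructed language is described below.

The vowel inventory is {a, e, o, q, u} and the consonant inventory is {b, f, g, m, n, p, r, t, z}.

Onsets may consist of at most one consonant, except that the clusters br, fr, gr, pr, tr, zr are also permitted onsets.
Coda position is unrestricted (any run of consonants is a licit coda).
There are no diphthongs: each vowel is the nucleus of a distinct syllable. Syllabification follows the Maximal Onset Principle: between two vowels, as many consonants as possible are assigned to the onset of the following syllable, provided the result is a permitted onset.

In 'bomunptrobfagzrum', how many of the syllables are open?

1

Nuclei (vowels): o, u, o, a, u → 5 syllables.
σ1/σ2 boundary: just /m/ — single C goes to the following onset.
σ2/σ3 boundary: cluster /nptr/ — the longest permitted-onset suffix is /tr/; onset = /tr/, preceding coda = /np/.
σ3/σ4 boundary: /bf/; trying suffixes from longest down, /f/ is the first permitted one, so coda /b/ | onset /f/.
σ4/σ5 boundary: /gzr/ — longest licit onset from the right is /zr/, leaving /g/ as coda.
Putting it together: bo.munp.trob.fag.zrum.
Classifying each syllable: /bo/ (open), /munp/ (closed), /trob/ (closed), /fag/ (closed), /zrum/ (closed).
Open syllables: 1.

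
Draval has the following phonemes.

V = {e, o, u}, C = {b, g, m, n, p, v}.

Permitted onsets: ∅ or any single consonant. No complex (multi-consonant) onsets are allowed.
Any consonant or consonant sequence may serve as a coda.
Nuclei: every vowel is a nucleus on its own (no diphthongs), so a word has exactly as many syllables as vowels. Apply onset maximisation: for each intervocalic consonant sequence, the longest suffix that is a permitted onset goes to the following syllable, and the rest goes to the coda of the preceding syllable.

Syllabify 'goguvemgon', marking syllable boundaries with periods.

Vowels present: o, u, e, o; each is a nucleus, giving 4 syllables.
σ1/σ2 boundary: just /g/ — single C goes to the following onset.
σ2/σ3 boundary: /v/ → onset of the next syllable (single consonants are always licit onsets).
σ3/σ4 boundary: cluster /mg/ — the longest permitted-onset suffix is /g/; onset = /g/, preceding coda = /m/.

go.gu.vem.gon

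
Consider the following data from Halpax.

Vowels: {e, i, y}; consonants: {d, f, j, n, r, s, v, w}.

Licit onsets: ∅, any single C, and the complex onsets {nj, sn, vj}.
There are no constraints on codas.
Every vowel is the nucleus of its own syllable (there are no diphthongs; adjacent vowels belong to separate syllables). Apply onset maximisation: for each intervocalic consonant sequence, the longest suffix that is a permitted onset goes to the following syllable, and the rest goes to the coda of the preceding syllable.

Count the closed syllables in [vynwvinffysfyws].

The vowels are y, i, y, y — 4 nuclei, so 4 syllables.
Between /y/ (V1) and /i/ (V2): /nwv/ splits as /nw/ + /v/ (/v/ is the longest suffix that is a licit onset).
Between /i/ (V2) and /y/ (V3): /nff/ — longest licit onset from the right is /f/, leaving /nf/ as coda.
Between /y/ (V3) and /y/ (V4): /sf/ splits as /s/ + /f/ (/f/ is the longest suffix that is a licit onset).
Putting it together: vynw.vinf.fys.fyws.
Classifying each syllable: /vynw/ (closed), /vinf/ (closed), /fys/ (closed), /fyws/ (closed).
Closed syllables: 4.

4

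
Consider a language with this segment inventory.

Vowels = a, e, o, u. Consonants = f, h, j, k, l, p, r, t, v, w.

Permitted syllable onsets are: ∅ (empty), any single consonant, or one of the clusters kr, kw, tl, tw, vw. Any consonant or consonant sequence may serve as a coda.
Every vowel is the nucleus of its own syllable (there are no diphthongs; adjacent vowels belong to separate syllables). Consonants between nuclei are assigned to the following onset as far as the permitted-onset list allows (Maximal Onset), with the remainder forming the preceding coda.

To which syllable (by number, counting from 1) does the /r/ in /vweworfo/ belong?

2

Nuclei (vowels): e, o, o → 3 syllables.
/e…o/ gap (V1→V2): /w/ → onset of the next syllable (single consonants are always licit onsets).
/o…o/ gap (V2→V3): /rf/ — longest licit onset from the right is /f/, leaving /r/ as coda.
So the parse is vwe.wor.fo.
The /r/ is in the coda of syllable 2 (/wor/).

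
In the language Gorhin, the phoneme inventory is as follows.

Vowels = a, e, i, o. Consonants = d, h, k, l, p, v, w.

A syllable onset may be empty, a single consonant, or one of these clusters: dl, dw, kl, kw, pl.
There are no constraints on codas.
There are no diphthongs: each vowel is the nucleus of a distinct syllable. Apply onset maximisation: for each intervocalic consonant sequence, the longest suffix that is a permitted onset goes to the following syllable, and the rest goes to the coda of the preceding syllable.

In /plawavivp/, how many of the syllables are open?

Nuclei (vowels): a, a, i → 3 syllables.
σ1/σ2 boundary: just /w/ — single C goes to the following onset.
σ2/σ3 boundary: just /v/ — single C goes to the following onset.
Syllabification: pla.wa.vivp.
Classifying each syllable: /pla/ (open), /wa/ (open), /vivp/ (closed).
Open syllables: 2.

2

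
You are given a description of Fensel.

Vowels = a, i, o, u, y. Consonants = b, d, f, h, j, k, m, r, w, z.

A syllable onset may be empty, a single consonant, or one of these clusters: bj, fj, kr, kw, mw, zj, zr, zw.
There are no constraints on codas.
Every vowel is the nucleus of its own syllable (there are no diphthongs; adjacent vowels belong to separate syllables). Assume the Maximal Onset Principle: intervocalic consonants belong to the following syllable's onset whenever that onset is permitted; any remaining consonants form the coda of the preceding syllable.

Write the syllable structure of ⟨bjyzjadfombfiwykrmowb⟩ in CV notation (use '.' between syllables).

CCV.CCVC.CVCC.CV.CVCC.CVCC

Nuclei (vowels): y, a, o, i, y, o → 6 syllables.
/y…a/ gap (V1→V2): /zj/ is a licit onset in full, so it all attaches to the next syllable.
/a…o/ gap (V2→V3): /df/ splits as /d/ + /f/ (/f/ is the longest suffix that is a licit onset).
/o…i/ gap (V3→V4): /mbf/ — longest licit onset from the right is /f/, leaving /mb/ as coda.
/i…y/ gap (V4→V5): /w/ → onset of the next syllable (single consonants are always licit onsets).
/y…o/ gap (V5→V6): /krm/ splits as /kr/ + /m/ (/m/ is the longest suffix that is a licit onset).
So the parse is bjy.zjad.fomb.fi.wykr.mowb.
Mapping each syllable to C/V: /bjy/ → CCV, /zjad/ → CCVC, /fomb/ → CVCC, /fi/ → CV, /wykr/ → CVCC, /mowb/ → CVCC.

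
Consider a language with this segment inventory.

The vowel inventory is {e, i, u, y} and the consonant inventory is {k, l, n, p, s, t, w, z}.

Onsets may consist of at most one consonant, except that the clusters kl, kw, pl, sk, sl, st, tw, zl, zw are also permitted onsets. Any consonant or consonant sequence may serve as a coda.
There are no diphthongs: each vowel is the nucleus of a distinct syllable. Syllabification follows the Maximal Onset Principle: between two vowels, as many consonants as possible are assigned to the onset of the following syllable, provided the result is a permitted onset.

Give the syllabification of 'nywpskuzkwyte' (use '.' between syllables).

Vowels present: y, u, y, e; each is a nucleus, giving 4 syllables.
σ1/σ2 boundary: /wpsk/ splits as /wp/ + /sk/ (/sk/ is the longest suffix that is a licit onset).
σ2/σ3 boundary: /zkw/ — longest licit onset from the right is /kw/, leaving /z/ as coda.
σ3/σ4 boundary: /t/ → onset of the next syllable (single consonants are always licit onsets).

nywp.skuz.kwy.te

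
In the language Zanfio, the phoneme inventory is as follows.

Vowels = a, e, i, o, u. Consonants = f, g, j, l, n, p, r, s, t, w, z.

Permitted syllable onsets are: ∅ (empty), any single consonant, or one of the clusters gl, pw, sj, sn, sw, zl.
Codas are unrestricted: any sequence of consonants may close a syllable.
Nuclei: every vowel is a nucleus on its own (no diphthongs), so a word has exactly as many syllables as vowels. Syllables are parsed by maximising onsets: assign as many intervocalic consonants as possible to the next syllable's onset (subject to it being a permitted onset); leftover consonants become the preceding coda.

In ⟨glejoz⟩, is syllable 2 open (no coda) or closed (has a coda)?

closed

Nuclei (vowels): e, o → 2 syllables.
σ1/σ2 boundary: /j/ is a single consonant, so it becomes the next onset.
Syllabification: gle.joz.
Syllable 2 is /joz/ with coda /z/, so it is closed.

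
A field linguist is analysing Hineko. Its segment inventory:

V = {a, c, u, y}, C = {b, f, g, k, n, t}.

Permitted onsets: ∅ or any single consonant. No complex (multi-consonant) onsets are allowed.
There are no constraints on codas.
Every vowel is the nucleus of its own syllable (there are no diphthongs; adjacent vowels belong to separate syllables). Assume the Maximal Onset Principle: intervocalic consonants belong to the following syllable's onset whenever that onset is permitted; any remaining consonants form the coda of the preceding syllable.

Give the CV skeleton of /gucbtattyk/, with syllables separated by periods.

Vowels present: u, c, a, y; each is a nucleus, giving 4 syllables.
σ1/σ2 boundary: hiatus — the boundary sits between the two vowels.
σ2/σ3 boundary: cluster /bt/ — the longest permitted-onset suffix is /t/; onset = /t/, preceding coda = /b/.
σ3/σ4 boundary: cluster /tt/ — the longest permitted-onset suffix is /t/; onset = /t/, preceding coda = /t/.
Result: gu.cb.tat.tyk.
Mapping each syllable to C/V: /gu/ → CV, /cb/ → VC, /tat/ → CVC, /tyk/ → CVC.

CV.VC.CVC.CVC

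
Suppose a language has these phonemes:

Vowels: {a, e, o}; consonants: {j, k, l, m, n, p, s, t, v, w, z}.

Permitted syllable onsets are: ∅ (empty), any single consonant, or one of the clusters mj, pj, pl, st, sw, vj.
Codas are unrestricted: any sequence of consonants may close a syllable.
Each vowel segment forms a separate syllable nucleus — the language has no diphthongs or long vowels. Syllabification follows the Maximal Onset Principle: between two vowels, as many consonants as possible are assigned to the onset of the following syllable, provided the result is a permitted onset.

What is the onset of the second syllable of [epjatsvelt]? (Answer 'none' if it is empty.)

Nuclei (vowels): e, a, e → 3 syllables.
Between /e/ (V1) and /a/ (V2): /pj/ — entire cluster is a permitted onset → onset /pj/, coda ∅.
Between /a/ (V2) and /e/ (V3): cluster /tsv/ — the longest permitted-onset suffix is /v/; onset = /v/, preceding coda = /ts/.
So the parse is e.pjats.velt.
Syllable 2 is /pjats/: onset /pj/, nucleus /a/, coda /ts/.

pj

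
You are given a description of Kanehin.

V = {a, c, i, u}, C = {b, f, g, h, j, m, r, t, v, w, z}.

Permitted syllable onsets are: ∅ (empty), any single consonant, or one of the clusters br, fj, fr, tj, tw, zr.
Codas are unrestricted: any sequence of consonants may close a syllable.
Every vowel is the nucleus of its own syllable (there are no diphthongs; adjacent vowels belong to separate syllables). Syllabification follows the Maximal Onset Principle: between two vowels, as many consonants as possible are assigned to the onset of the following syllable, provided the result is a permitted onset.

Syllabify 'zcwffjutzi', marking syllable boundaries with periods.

The vowels are c, u, i — 3 nuclei, so 3 syllables.
σ1/σ2 boundary: /wffj/ splits as /wf/ + /fj/ (/fj/ is the longest suffix that is a licit onset).
σ2/σ3 boundary: cluster /tz/ — the longest permitted-onset suffix is /z/; onset = /z/, preceding coda = /t/.

zcwf.fjut.zi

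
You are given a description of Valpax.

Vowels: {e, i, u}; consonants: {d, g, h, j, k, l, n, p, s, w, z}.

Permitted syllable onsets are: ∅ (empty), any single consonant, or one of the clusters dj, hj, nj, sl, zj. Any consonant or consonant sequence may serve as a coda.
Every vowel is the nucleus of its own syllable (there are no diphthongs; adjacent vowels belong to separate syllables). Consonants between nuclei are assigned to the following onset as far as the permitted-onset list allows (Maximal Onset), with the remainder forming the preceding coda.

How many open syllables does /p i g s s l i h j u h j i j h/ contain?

2

Vowels present: i, i, u, i; each is a nucleus, giving 4 syllables.
/i…i/ gap (V1→V2): /gssl/ splits as /gs/ + /sl/ (/sl/ is the longest suffix that is a licit onset).
/i…u/ gap (V2→V3): /hj/ — entire cluster is a permitted onset → onset /hj/, coda ∅.
/u…i/ gap (V3→V4): /hj/ is a licit onset in full, so it all attaches to the next syllable.
Putting it together: pigs.sli.hju.hjijh.
Classifying each syllable: /pigs/ (closed), /sli/ (open), /hju/ (open), /hjijh/ (closed).
Open syllables: 2.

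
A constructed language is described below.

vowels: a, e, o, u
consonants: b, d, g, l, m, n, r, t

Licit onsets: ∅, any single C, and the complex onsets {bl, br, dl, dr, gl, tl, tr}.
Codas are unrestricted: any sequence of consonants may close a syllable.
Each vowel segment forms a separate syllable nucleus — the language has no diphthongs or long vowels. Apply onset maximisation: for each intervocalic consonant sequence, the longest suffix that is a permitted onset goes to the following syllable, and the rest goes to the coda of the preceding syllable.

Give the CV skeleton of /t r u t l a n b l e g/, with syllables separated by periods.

CCV.CCVC.CCVC

Nuclei (vowels): u, a, e → 3 syllables.
σ1/σ2 boundary: cluster /tl/ — /tl/ is itself a permitted onset, so the whole cluster goes right; preceding coda = ∅.
σ2/σ3 boundary: /nbl/; trying suffixes from longest down, /bl/ is the first permitted one, so coda /n/ | onset /bl/.
Result: tru.tlan.bleg.
Mapping each syllable to C/V: /tru/ → CCV, /tlan/ → CCVC, /bleg/ → CCVC.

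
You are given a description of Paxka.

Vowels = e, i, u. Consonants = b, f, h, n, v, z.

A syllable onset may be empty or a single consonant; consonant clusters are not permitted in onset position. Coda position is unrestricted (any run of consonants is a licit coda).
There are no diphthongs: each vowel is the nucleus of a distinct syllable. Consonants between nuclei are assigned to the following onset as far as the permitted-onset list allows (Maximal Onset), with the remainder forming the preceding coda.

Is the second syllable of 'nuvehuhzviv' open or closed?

open

Nuclei (vowels): u, e, u, i → 4 syllables.
σ1/σ2 boundary: /v/ is a single consonant, so it becomes the next onset.
σ2/σ3 boundary: just /h/ — single C goes to the following onset.
σ3/σ4 boundary: cluster /hzv/ — the longest permitted-onset suffix is /v/; onset = /v/, preceding coda = /hz/.
Syllabification: nu.ve.huhz.viv.
Syllable 2 is /ve/; it ends in its nucleus with no coda, so it is open.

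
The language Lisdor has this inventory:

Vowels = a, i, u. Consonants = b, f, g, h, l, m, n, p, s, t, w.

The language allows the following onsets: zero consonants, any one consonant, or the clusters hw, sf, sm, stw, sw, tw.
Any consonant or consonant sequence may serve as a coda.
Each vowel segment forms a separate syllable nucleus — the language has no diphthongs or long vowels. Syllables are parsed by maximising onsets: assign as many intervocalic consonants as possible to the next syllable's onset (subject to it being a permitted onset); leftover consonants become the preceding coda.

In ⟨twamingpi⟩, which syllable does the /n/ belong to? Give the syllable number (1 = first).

Vowels present: a, i, i; each is a nucleus, giving 3 syllables.
V1 /a/ – V2 /i/: /m/ → onset of the next syllable (single consonants are always licit onsets).
V2 /i/ – V3 /i/: /ngp/ — longest licit onset from the right is /p/, leaving /ng/ as coda.
Syllabification: twa.ming.pi.
The /n/ is in the coda of syllable 2 (/ming/).

2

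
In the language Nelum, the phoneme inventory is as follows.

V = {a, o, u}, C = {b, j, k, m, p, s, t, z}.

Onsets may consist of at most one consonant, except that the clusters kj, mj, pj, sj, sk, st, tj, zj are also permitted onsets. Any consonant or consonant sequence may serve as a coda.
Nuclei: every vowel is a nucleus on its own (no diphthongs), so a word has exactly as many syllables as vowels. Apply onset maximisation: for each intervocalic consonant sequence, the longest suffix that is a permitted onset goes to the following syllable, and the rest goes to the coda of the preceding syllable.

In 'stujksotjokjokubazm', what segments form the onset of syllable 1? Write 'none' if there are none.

st

The vowels are u, o, o, o, u, a — 6 nuclei, so 6 syllables.
/u…o/ gap (V1→V2): cluster /jks/ — the longest permitted-onset suffix is /s/; onset = /s/, preceding coda = /jk/.
/o…o/ gap (V2→V3): /tj/ is a licit onset in full, so it all attaches to the next syllable.
/o…o/ gap (V3→V4): /kj/ is a licit onset in full, so it all attaches to the next syllable.
/o…u/ gap (V4→V5): /k/ is a single consonant, so it becomes the next onset.
/u…a/ gap (V5→V6): just /b/ — single C goes to the following onset.
So the parse is stujk.so.tjo.kjo.ku.bazm.
Syllable 1 is /stujk/: onset /st/, nucleus /u/, coda /jk/.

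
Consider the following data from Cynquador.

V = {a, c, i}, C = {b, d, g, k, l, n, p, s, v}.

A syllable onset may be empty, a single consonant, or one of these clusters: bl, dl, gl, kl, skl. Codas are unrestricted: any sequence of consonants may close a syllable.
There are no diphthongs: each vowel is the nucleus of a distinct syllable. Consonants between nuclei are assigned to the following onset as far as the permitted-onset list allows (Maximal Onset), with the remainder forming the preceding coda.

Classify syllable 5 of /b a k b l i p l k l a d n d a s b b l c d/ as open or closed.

Nuclei (vowels): a, i, a, a, c → 5 syllables.
σ1/σ2 boundary: /kbl/ splits as /k/ + /bl/ (/bl/ is the longest suffix that is a licit onset).
σ2/σ3 boundary: cluster /plkl/ — the longest permitted-onset suffix is /kl/; onset = /kl/, preceding coda = /pl/.
σ3/σ4 boundary: /dnd/ splits as /dn/ + /d/ (/d/ is the longest suffix that is a licit onset).
σ4/σ5 boundary: /sbbl/ splits as /sb/ + /bl/ (/bl/ is the longest suffix that is a licit onset).
Result: bak.blipl.kladn.dasb.blcd.
Syllable 5 is /blcd/ with coda /d/, so it is closed.

closed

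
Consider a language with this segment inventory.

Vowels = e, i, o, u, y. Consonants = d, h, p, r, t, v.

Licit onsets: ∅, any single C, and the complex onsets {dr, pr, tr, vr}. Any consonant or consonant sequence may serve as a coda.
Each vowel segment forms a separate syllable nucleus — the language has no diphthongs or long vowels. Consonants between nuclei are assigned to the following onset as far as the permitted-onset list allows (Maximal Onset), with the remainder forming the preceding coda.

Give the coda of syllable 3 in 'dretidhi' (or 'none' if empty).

none

Vowels present: e, i, i; each is a nucleus, giving 3 syllables.
Between /e/ (V1) and /i/ (V2): /t/ → onset of the next syllable (single consonants are always licit onsets).
Between /i/ (V2) and /i/ (V3): /dh/; trying suffixes from longest down, /h/ is the first permitted one, so coda /d/ | onset /h/.
Syllabification: dre.tid.hi.
Syllable 3 is /hi/: onset /h/, nucleus /i/, coda ∅.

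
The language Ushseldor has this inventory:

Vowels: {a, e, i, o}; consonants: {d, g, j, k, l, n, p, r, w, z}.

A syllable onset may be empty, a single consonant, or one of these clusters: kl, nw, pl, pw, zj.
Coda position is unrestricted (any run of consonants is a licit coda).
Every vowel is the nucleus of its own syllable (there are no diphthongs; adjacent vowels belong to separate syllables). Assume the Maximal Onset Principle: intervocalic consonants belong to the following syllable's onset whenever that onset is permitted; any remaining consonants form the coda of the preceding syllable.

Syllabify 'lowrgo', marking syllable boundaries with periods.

lowr.go

The vowels are o, o — 2 nuclei, so 2 syllables.
V1 /o/ – V2 /o/: /wrg/ — longest licit onset from the right is /g/, leaving /wr/ as coda.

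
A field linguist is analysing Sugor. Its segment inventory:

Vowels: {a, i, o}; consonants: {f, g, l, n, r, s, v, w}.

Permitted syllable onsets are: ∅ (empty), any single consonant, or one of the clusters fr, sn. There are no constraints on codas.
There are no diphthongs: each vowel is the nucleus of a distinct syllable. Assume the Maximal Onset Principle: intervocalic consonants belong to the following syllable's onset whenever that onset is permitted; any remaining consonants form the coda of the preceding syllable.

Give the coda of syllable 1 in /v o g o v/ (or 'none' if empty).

none

The vowels are o, o — 2 nuclei, so 2 syllables.
/o…o/ gap (V1→V2): just /g/ — single C goes to the following onset.
Putting it together: vo.gov.
Syllable 1 is /vo/: onset /v/, nucleus /o/, coda ∅.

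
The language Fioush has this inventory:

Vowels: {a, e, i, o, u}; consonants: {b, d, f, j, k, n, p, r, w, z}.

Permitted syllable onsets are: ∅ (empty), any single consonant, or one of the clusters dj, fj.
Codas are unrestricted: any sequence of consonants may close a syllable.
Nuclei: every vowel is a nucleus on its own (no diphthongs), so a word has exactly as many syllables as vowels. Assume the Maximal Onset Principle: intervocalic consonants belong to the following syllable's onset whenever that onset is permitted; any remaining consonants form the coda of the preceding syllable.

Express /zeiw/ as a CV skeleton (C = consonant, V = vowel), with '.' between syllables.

CV.VC

The vowels are e, i — 2 nuclei, so 2 syllables.
/e…i/ gap (V1→V2): hiatus — the boundary sits between the two vowels.
So the parse is ze.iw.
Mapping each syllable to C/V: /ze/ → CV, /iw/ → VC.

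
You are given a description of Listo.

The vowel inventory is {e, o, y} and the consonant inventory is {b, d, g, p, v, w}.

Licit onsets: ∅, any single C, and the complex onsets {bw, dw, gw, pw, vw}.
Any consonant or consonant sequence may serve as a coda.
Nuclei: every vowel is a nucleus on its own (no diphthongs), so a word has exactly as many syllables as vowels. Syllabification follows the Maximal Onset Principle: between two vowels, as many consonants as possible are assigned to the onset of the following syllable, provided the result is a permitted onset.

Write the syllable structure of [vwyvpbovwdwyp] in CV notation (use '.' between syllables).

CCVCC.CVCC.CCVC

Nuclei (vowels): y, o, y → 3 syllables.
σ1/σ2 boundary: cluster /vpb/ — the longest permitted-onset suffix is /b/; onset = /b/, preceding coda = /vp/.
σ2/σ3 boundary: cluster /vwdw/ — the longest permitted-onset suffix is /dw/; onset = /dw/, preceding coda = /vw/.
Syllabification: vwyvp.bovw.dwyp.
Mapping each syllable to C/V: /vwyvp/ → CCVCC, /bovw/ → CVCC, /dwyp/ → CCVC.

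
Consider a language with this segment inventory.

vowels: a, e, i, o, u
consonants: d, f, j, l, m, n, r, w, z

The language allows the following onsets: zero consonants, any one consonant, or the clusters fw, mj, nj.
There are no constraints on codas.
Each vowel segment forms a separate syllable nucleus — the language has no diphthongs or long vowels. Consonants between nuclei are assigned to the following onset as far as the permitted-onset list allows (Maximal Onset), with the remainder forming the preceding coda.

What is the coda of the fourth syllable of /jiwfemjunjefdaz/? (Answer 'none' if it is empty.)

Vowels present: i, e, u, e, a; each is a nucleus, giving 5 syllables.
Between /i/ (V1) and /e/ (V2): /wf/; trying suffixes from longest down, /f/ is the first permitted one, so coda /w/ | onset /f/.
Between /e/ (V2) and /u/ (V3): cluster /mj/ — /mj/ is itself a permitted onset, so the whole cluster goes right; preceding coda = ∅.
Between /u/ (V3) and /e/ (V4): cluster /nj/ — /nj/ is itself a permitted onset, so the whole cluster goes right; preceding coda = ∅.
Between /e/ (V4) and /a/ (V5): /fd/ splits as /f/ + /d/ (/d/ is the longest suffix that is a licit onset).
So the parse is jiw.fe.mju.njef.daz.
Syllable 4 is /njef/: onset /nj/, nucleus /e/, coda /f/.

f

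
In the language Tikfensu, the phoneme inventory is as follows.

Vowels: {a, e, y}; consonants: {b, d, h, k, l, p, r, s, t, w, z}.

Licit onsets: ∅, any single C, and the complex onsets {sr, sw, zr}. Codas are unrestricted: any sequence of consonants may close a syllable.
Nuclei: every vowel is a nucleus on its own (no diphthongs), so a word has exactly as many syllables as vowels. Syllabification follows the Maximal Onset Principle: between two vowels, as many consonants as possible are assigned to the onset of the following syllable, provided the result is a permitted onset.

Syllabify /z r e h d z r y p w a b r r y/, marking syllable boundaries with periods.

Vowels present: e, y, a, y; each is a nucleus, giving 4 syllables.
/e…y/ gap (V1→V2): cluster /hdzr/ — the longest permitted-onset suffix is /zr/; onset = /zr/, preceding coda = /hd/.
/y…a/ gap (V2→V3): /pw/ splits as /p/ + /w/ (/w/ is the longest suffix that is a licit onset).
/a…y/ gap (V3→V4): /brr/ — longest licit onset from the right is /r/, leaving /br/ as coda.

zrehd.zryp.wabr.ry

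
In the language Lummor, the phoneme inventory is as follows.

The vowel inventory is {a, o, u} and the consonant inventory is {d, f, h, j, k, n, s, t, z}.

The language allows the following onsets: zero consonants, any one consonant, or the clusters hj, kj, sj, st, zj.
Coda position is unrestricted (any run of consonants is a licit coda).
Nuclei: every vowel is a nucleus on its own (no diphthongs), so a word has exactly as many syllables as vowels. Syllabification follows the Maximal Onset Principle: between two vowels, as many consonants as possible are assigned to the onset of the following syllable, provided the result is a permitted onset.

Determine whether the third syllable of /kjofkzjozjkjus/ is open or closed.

Vowels present: o, o, u; each is a nucleus, giving 3 syllables.
Between /o/ (V1) and /o/ (V2): /fkzj/; trying suffixes from longest down, /zj/ is the first permitted one, so coda /fk/ | onset /zj/.
Between /o/ (V2) and /u/ (V3): /zjkj/; trying suffixes from longest down, /kj/ is the first permitted one, so coda /zj/ | onset /kj/.
So the parse is kjofk.zjozj.kjus.
Syllable 3 is /kjus/ with coda /s/, so it is closed.

closed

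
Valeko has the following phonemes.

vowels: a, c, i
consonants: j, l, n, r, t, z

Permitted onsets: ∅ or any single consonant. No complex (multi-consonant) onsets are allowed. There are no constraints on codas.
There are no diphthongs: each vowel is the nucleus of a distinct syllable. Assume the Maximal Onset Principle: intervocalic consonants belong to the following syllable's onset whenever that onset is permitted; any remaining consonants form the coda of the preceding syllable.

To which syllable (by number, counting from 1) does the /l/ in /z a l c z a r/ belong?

2

Nuclei (vowels): a, c, a → 3 syllables.
σ1/σ2 boundary: /l/ is a single consonant, so it becomes the next onset.
σ2/σ3 boundary: /z/ is a single consonant, so it becomes the next onset.
So the parse is za.lc.zar.
The /l/ is in the onset of syllable 2 (/lc/).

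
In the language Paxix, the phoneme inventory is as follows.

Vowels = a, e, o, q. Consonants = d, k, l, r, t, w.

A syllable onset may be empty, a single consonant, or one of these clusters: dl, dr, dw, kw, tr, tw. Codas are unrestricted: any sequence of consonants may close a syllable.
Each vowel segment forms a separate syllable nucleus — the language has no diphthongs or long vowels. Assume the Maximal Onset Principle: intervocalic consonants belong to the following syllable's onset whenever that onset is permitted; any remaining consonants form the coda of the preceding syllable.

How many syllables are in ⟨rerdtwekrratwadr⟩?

4

Nuclei (vowels): e, e, a, a → 4 syllables.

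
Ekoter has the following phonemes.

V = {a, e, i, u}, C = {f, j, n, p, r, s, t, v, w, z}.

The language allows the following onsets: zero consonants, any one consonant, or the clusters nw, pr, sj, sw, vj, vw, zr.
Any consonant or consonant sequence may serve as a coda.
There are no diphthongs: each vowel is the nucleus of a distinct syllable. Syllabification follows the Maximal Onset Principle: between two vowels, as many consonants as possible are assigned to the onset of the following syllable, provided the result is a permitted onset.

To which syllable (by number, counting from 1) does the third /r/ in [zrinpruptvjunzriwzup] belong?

4

The vowels are i, u, u, i, u — 5 nuclei, so 5 syllables.
σ1/σ2 boundary: cluster /npr/ — the longest permitted-onset suffix is /pr/; onset = /pr/, preceding coda = /n/.
σ2/σ3 boundary: cluster /ptvj/ — the longest permitted-onset suffix is /vj/; onset = /vj/, preceding coda = /pt/.
σ3/σ4 boundary: cluster /nzr/ — the longest permitted-onset suffix is /zr/; onset = /zr/, preceding coda = /n/.
σ4/σ5 boundary: /wz/; trying suffixes from longest down, /z/ is the first permitted one, so coda /w/ | onset /z/.
Syllabification: zrin.prupt.vjun.zriw.zup.
The third /r/ is in the onset of syllable 4 (/zriw/).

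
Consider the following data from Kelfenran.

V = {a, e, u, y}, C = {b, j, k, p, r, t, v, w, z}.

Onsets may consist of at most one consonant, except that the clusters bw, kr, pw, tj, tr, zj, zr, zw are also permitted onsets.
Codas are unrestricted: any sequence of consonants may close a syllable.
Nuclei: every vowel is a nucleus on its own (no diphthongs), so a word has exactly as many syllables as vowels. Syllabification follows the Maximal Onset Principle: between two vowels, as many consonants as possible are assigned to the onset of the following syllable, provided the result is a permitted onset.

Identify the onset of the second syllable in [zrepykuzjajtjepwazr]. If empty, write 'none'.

p

Vowels present: e, y, u, a, e, a; each is a nucleus, giving 6 syllables.
/e…y/ gap (V1→V2): /p/ → onset of the next syllable (single consonants are always licit onsets).
/y…u/ gap (V2→V3): /k/ is a single consonant, so it becomes the next onset.
/u…a/ gap (V3→V4): /zj/ is a licit onset in full, so it all attaches to the next syllable.
/a…e/ gap (V4→V5): /jtj/; trying suffixes from longest down, /tj/ is the first permitted one, so coda /j/ | onset /tj/.
/e…a/ gap (V5→V6): /pw/ is a licit onset in full, so it all attaches to the next syllable.
Syllabification: zre.py.ku.zjaj.tje.pwazr.
Syllable 2 is /py/: onset /p/, nucleus /y/, coda ∅.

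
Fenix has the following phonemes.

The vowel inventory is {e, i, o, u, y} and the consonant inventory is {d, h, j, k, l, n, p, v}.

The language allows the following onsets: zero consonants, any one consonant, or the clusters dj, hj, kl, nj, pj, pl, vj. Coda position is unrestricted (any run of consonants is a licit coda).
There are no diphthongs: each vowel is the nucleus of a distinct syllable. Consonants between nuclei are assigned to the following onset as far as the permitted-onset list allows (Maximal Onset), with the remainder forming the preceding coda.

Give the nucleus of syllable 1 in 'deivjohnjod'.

e

Vowels present: e, i, o, o; each is a nucleus, giving 4 syllables.
The first nucleus (vowel 1 from the left) is /e/.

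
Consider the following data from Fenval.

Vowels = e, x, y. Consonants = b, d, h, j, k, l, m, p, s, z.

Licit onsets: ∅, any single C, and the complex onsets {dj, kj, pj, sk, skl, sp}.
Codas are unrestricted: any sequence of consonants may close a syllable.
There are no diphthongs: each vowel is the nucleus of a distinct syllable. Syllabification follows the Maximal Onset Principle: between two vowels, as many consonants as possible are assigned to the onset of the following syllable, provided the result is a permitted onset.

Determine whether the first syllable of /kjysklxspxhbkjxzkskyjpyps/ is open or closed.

Nuclei (vowels): y, x, x, x, y, y → 6 syllables.
/y…x/ gap (V1→V2): /skl/ — entire cluster is a permitted onset → onset /skl/, coda ∅.
/x…x/ gap (V2→V3): cluster /sp/ — /sp/ is itself a permitted onset, so the whole cluster goes right; preceding coda = ∅.
/x…x/ gap (V3→V4): cluster /hbkj/ — the longest permitted-onset suffix is /kj/; onset = /kj/, preceding coda = /hb/.
/x…y/ gap (V4→V5): /zksk/ splits as /zk/ + /sk/ (/sk/ is the longest suffix that is a licit onset).
/y…y/ gap (V5→V6): /jp/ splits as /j/ + /p/ (/p/ is the longest suffix that is a licit onset).
So the parse is kjy.sklx.spxhb.kjxzk.skyj.pyps.
Syllable 1 is /kjy/; it ends in its nucleus with no coda, so it is open.

open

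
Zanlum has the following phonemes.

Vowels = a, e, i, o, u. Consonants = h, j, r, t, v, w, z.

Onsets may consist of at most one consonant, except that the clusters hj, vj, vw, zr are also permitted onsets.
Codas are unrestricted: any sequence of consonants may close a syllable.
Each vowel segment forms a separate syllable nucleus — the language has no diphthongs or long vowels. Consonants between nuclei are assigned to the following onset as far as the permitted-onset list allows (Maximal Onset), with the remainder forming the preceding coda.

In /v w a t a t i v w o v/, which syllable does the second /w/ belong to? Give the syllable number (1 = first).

The vowels are a, a, i, o — 4 nuclei, so 4 syllables.
V1 /a/ – V2 /a/: /t/ is a single consonant, so it becomes the next onset.
V2 /a/ – V3 /i/: /t/ → onset of the next syllable (single consonants are always licit onsets).
V3 /i/ – V4 /o/: /vw/ — entire cluster is a permitted onset → onset /vw/, coda ∅.
So the parse is vwa.ta.ti.vwov.
The second /w/ is in the onset of syllable 4 (/vwov/).

4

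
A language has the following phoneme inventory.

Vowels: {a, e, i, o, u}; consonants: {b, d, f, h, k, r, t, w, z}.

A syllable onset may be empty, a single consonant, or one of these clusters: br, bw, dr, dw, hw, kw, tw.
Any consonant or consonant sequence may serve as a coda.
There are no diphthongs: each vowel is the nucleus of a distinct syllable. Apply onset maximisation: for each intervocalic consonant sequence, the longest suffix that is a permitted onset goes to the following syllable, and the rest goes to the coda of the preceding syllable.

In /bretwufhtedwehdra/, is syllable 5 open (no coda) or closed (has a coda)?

open

Nuclei (vowels): e, u, e, e, a → 5 syllables.
/e…u/ gap (V1→V2): /tw/ — entire cluster is a permitted onset → onset /tw/, coda ∅.
/u…e/ gap (V2→V3): /fht/ — longest licit onset from the right is /t/, leaving /fh/ as coda.
/e…e/ gap (V3→V4): /dw/ is a licit onset in full, so it all attaches to the next syllable.
/e…a/ gap (V4→V5): /hdr/; trying suffixes from longest down, /dr/ is the first permitted one, so coda /h/ | onset /dr/.
So the parse is bre.twufh.te.dweh.dra.
Syllable 5 is /dra/; it ends in its nucleus with no coda, so it is open.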